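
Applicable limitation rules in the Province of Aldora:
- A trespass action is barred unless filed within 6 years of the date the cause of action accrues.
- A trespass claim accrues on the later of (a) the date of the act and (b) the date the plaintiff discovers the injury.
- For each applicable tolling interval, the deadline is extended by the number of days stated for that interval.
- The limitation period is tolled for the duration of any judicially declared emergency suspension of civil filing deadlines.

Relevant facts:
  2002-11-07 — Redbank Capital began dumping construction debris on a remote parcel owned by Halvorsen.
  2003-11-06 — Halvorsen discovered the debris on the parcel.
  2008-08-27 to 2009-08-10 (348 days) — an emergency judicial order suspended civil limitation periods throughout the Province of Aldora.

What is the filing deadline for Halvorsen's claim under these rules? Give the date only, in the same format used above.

2010-10-20

Because discovery on 2003-11-06 post-dates the 2002-11-07 act, accrual under the later-of rule falls on 2003-11-06.
The untolled deadline — 6 years after 2003-11-06 — is 2009-11-06.
The emergency suspension of filing deadlines from 2008-08-27 to 2009-08-10 tolled the period for 348 days, extending the deadline to 2010-10-20.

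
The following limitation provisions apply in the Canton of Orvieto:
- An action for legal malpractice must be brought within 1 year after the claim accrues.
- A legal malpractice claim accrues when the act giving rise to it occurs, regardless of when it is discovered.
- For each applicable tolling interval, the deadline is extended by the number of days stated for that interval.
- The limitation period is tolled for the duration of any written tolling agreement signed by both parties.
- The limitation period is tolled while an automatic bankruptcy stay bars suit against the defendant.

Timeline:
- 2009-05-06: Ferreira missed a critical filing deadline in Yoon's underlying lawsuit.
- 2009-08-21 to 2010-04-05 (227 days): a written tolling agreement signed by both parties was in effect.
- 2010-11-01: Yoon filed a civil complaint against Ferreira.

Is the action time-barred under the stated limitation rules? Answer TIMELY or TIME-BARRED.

TIMELY

The limitation period began to run on 2009-05-06.
1 year from 2009-05-06 is 2010-05-06.
The period was tolled for 227 days by the written tolling agreement (2009-08-21 to 2010-04-05), pushing the deadline to 2010-12-19.
Yoon filed on 2010-11-01, before the 2010-12-19 deadline, so the action is timely.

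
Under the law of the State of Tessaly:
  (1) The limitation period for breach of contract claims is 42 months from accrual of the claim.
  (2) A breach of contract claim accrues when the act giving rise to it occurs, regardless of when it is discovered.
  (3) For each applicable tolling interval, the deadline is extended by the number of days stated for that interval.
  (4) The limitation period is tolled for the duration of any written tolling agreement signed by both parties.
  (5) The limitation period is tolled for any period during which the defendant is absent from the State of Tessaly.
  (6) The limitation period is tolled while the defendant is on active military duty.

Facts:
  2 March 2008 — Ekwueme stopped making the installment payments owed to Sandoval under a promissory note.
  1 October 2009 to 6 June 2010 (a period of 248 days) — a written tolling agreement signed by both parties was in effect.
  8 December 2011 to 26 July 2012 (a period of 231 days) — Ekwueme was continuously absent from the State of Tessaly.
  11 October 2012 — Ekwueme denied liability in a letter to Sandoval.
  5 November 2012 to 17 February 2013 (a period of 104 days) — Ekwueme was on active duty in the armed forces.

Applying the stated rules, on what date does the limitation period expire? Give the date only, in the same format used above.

The limitation period began to run on 2 March 2008.
Adding the 42 months base period to 2 March 2008 gives a deadline of 2 September 2011, before any tolling.
The written tolling agreement from 1 October 2009 to 6 June 2010 tolled the period for 248 days, extending the deadline to 7 May 2012.
The defendant's absence from the jurisdiction from 8 December 2011 to 26 July 2012 tolled the period for 231 days, extending the deadline to 24 December 2012.
The defendant's active military service from 5 November 2012 to 17 February 2013 tolled the period for 104 days, extending the deadline to 7 April 2013.
The other events in the timeline have no effect on the limitation period under the stated rules.

7 April 2013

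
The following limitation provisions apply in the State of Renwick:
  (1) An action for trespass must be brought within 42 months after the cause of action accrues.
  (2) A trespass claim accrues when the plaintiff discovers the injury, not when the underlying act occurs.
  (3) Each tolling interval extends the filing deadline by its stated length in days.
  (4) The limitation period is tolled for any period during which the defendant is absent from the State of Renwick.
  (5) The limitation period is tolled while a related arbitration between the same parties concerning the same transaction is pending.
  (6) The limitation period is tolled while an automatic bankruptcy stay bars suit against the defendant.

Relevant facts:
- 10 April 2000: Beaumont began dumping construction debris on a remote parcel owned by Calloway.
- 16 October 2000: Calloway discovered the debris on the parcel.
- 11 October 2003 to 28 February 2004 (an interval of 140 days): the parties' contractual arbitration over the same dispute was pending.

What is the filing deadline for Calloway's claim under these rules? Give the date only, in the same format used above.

The claim did not accrue until Calloway discovered the injury on 16 October 2000; the 10 April 2000 act date does not start the clock under the stated rule.
42 months from 16 October 2000 is 16 April 2004.
Because the pending related arbitration ran from 11 October 2003 to 28 February 2004, the deadline is extended by 140 days to 3 September 2004.

3 September 2004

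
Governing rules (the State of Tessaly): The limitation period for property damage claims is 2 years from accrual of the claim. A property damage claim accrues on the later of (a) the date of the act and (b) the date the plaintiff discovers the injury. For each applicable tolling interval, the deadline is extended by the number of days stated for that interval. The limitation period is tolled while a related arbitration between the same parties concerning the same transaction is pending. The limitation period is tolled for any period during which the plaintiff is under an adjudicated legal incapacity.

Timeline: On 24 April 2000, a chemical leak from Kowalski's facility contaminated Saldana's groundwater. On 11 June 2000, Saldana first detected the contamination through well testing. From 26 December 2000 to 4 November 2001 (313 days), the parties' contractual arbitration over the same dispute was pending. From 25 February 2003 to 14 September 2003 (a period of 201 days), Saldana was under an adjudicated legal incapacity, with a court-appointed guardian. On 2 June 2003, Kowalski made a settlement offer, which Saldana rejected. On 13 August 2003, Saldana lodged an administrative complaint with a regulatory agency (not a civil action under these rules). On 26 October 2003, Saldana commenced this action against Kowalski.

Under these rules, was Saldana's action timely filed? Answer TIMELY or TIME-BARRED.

The claim accrued on 11 June 2000 — the later of the 24 April 2000 act and the 11 June 2000 discovery.
Adding the 2 years base period to 11 June 2000 gives a deadline of 11 June 2002, before any tolling.
Because the pending related arbitration ran from 26 December 2000 to 4 November 2001, the deadline is extended by 313 days to 20 April 2003.
Because the plaintiff's legal incapacity ran from 25 February 2003 to 14 September 2003, the deadline is extended by 201 days to 7 November 2003.
The other events in the timeline have no effect on the limitation period under the stated rules.
Saldana filed on 26 October 2003, before the 7 November 2003 deadline, so the action is timely.

TIMELY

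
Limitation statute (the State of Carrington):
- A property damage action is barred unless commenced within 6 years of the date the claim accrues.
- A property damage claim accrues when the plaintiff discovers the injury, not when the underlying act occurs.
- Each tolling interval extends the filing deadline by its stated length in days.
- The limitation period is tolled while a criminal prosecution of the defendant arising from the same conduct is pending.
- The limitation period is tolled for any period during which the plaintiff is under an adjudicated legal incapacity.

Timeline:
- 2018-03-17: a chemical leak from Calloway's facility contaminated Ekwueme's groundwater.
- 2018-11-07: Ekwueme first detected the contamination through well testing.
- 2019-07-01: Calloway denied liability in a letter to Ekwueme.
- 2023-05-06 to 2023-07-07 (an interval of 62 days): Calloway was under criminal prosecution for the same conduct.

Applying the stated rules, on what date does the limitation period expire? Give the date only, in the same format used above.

2025-01-08

Accrual is tied to discovery, so the period began on 2018-11-07 rather than on 2018-03-17 when the act occurred.
6 years from 2018-11-07 is 2024-11-07.
The pending criminal prosecution from 2023-05-06 to 2023-07-07 tolled the period for 62 days, extending the deadline to 2025-01-08.
The other events in the timeline have no effect on the limitation period under the stated rules.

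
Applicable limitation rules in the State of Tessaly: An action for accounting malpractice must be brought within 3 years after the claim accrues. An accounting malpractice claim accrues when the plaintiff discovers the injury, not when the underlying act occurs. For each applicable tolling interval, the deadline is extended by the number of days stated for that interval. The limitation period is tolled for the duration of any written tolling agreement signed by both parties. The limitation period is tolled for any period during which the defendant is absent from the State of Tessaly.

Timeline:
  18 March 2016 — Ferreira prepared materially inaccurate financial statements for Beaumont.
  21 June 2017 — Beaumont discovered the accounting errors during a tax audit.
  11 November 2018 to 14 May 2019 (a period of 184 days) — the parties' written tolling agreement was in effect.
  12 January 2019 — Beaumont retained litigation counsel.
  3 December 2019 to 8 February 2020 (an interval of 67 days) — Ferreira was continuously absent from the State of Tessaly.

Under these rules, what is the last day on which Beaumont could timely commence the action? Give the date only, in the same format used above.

Under the discovery rule, the claim accrued on 21 June 2017, when Beaumont discovered the injury — not on the 18 March 2016 date of the underlying act.
Adding the 3 years base period to 21 June 2017 gives a deadline of 21 June 2020, before any tolling.
The written tolling agreement from 11 November 2018 to 14 May 2019 tolled the period for 184 days, extending the deadline to 22 December 2020.
The defendant's absence from the jurisdiction from 3 December 2019 to 8 February 2020 tolled the period for 67 days, extending the deadline to 27 February 2021.
Nothing else in the chronology tolls or restarts the period.

27 February 2021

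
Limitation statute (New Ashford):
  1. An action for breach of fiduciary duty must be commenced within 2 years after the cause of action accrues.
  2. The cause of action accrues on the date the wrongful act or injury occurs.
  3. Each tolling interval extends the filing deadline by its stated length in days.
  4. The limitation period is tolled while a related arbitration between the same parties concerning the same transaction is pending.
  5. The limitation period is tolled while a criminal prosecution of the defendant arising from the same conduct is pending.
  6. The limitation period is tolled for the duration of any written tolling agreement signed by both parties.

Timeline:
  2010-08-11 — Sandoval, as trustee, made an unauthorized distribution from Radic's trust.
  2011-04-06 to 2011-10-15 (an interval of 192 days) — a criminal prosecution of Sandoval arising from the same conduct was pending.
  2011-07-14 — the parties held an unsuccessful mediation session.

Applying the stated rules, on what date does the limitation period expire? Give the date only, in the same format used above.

The limitation period began to run on 2010-08-11.
2 years from 2010-08-11 is 2012-08-11.
The pending criminal prosecution from 2011-04-06 to 2011-10-15 tolled the period for 192 days, extending the deadline to 2013-02-19.
The other events in the timeline have no effect on the limitation period under the stated rules.

2013-02-19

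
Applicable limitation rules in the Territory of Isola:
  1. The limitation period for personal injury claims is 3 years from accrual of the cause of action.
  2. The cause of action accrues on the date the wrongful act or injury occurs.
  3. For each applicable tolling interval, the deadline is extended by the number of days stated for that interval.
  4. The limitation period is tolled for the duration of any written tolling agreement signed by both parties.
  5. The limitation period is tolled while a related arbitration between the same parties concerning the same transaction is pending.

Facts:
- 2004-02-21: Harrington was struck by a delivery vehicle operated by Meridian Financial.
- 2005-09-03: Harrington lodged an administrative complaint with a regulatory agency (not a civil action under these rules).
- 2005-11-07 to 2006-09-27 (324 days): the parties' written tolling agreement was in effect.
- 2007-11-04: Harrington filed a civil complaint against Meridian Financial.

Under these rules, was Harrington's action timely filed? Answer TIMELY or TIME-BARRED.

TIMELY

The limitation period began to run on 2004-02-21.
3 years from 2004-02-21 is 2007-02-21.
The written tolling agreement from 2005-11-07 to 2006-09-27 tolled the period for 324 days, extending the deadline to 2008-01-11.
None of the other events listed affects the running of the period under the stated rules.
Filing on 2007-11-04 beat the 2008-01-11 deadline — the action is timely.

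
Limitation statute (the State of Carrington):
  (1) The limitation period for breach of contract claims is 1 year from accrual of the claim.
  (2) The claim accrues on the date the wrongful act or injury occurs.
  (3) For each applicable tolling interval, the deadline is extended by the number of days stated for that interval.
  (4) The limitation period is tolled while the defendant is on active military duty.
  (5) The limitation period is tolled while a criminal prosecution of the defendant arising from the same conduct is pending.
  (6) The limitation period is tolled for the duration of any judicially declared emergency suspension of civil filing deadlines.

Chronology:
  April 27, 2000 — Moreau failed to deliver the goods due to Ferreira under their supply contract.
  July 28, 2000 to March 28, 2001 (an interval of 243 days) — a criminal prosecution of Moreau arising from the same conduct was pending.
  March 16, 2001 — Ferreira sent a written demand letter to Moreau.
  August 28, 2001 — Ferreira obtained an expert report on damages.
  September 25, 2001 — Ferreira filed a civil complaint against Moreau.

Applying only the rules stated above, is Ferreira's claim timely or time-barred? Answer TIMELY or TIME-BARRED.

TIMELY

The claim accrued on April 27, 2000, the date of the act.
Adding the 1 year base period to April 27, 2000 gives a deadline of April 27, 2001, before any tolling.
Because the pending criminal prosecution ran from July 28, 2000 to March 28, 2001, the deadline is extended by 243 days to December 26, 2001.
The other events in the timeline have no effect on the limitation period under the stated rules.
The September 25, 2001 filing precedes the December 26, 2001 deadline; the claim is timely.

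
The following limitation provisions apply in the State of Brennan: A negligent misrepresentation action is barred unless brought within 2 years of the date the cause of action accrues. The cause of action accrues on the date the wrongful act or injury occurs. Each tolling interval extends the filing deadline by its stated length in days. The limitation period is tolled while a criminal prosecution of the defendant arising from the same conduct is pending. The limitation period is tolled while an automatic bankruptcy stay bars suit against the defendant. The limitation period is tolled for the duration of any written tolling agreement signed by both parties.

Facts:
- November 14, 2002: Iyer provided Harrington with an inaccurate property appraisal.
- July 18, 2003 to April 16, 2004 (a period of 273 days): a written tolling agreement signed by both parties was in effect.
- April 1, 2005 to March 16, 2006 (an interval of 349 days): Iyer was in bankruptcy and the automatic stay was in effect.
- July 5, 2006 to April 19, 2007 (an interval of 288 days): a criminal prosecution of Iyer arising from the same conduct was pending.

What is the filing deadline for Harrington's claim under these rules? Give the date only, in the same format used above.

May 13, 2007

The claim accrued on November 14, 2002, when the wrongful act occurred.
2 years from November 14, 2002 is November 14, 2004.
The written tolling agreement from July 18, 2003 to April 16, 2004 tolled the period for 273 days, extending the deadline to August 14, 2005.
The automatic bankruptcy stay from April 1, 2005 to March 16, 2006 tolled the period for 349 days, extending the deadline to July 29, 2006.
The pending criminal prosecution from July 5, 2006 to April 19, 2007 tolled the period for 288 days, extending the deadline to May 13, 2007.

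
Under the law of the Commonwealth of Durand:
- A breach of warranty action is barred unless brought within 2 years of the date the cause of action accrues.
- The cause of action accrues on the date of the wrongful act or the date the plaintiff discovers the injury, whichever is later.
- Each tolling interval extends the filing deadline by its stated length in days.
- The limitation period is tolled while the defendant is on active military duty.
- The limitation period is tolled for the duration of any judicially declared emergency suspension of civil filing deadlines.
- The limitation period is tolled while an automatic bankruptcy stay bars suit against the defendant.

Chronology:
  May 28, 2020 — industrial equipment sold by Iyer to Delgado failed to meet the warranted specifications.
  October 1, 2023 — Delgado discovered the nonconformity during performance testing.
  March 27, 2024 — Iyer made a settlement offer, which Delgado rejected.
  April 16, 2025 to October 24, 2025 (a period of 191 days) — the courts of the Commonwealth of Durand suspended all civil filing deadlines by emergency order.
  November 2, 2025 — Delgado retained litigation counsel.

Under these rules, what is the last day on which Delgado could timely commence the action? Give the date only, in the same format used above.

April 10, 2026

Because discovery on October 1, 2023 post-dates the May 28, 2020 act, accrual under the later-of rule falls on October 1, 2023.
2 years from October 1, 2023 is October 1, 2025.
The period was tolled for 191 days by the emergency suspension of filing deadlines (April 16, 2025 to October 24, 2025), pushing the deadline to April 10, 2026.
The other events in the timeline have no effect on the limitation period under the stated rules.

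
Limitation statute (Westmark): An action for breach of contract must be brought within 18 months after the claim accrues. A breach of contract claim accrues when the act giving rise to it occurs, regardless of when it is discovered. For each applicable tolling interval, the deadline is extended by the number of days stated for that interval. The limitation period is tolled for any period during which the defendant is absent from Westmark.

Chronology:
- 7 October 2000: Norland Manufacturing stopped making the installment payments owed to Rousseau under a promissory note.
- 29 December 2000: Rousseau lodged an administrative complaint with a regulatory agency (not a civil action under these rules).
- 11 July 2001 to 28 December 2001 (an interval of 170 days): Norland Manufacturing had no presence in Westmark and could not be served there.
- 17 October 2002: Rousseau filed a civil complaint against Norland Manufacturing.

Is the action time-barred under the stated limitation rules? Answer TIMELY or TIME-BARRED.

TIME-BARRED

The claim accrued on 7 October 2000, the date of the act.
18 months from 7 October 2000 is 7 April 2002.
Because the defendant's absence from the jurisdiction ran from 11 July 2001 to 28 December 2001, the deadline is extended by 170 days to 24 September 2002.
The other events in the timeline have no effect on the limitation period under the stated rules.
Filing on 17 October 2002 missed the 24 September 2002 deadline — the action is time-barred.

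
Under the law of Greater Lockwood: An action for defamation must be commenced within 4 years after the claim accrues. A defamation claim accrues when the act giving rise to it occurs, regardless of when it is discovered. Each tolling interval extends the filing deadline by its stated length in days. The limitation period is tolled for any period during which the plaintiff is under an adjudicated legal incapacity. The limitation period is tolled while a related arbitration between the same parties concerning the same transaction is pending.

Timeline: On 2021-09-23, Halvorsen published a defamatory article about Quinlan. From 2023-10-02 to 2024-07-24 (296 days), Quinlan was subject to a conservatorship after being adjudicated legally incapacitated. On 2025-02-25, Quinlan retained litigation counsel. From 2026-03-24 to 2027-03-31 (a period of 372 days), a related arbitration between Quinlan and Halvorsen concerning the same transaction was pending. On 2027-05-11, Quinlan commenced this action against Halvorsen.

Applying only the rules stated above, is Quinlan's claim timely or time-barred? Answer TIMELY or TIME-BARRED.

TIMELY

The claim accrued on 2021-09-23, when the wrongful act occurred.
Adding the 4 years base period to 2021-09-23 gives a deadline of 2025-09-23, before any tolling.
The period was tolled for 296 days by the plaintiff's legal incapacity (2023-10-02 to 2024-07-24), pushing the deadline to 2026-07-16.
The pending related arbitration from 2026-03-24 to 2027-03-31 tolled the period for 372 days, extending the deadline to 2027-07-23.
None of the other events listed affects the running of the period under the stated rules.
Quinlan filed on 2027-05-11, before the 2027-07-23 deadline, so the action is timely.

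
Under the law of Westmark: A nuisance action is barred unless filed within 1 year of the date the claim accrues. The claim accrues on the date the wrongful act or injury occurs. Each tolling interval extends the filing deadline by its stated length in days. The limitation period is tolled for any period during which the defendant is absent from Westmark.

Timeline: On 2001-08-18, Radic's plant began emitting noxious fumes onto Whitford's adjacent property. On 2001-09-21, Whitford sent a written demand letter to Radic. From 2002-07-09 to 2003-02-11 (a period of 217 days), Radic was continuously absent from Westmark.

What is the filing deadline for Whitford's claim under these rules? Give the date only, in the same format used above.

2003-03-23

The claim accrued on 2001-08-18, the date of the act.
Adding the 1 year base period to 2001-08-18 gives a deadline of 2002-08-18, before any tolling.
The defendant's absence from the jurisdiction from 2002-07-09 to 2003-02-11 tolled the period for 217 days, extending the deadline to 2003-03-23.
The other events in the timeline have no effect on the limitation period under the stated rules.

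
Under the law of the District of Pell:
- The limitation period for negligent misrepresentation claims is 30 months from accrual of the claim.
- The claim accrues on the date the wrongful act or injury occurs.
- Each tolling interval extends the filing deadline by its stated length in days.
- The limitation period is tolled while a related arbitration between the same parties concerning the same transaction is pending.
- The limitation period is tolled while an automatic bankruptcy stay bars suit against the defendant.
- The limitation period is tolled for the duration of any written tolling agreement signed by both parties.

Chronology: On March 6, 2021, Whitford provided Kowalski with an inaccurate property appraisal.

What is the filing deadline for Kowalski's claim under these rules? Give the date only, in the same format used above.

September 6, 2023

The claim accrued on March 6, 2021, when the wrongful act occurred.
30 months from March 6, 2021 is September 6, 2023.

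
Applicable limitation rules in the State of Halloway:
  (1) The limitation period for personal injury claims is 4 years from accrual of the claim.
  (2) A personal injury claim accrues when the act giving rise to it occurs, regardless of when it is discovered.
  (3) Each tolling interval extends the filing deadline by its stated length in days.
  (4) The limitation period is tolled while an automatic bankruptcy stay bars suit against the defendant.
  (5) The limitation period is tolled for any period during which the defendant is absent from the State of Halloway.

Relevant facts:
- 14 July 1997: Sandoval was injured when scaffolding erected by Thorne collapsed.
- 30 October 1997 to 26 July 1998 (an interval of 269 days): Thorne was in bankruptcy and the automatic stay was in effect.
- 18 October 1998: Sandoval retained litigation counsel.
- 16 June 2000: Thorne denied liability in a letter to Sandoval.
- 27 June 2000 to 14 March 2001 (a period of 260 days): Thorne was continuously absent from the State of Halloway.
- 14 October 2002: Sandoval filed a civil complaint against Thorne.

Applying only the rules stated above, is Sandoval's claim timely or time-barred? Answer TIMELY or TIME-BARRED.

The limitation period began to run on 14 July 1997.
The untolled deadline — 4 years after 14 July 1997 — is 14 July 2001.
The automatic bankruptcy stay from 30 October 1997 to 26 July 1998 tolled the period for 269 days, extending the deadline to 9 April 2002.
Because the defendant's absence from the jurisdiction ran from 27 June 2000 to 14 March 2001, the deadline is extended by 260 days to 25 December 2002.
Nothing else in the chronology tolls or restarts the period.
Filing on 14 October 2002 beat the 25 December 2002 deadline — the action is timely.

TIMELY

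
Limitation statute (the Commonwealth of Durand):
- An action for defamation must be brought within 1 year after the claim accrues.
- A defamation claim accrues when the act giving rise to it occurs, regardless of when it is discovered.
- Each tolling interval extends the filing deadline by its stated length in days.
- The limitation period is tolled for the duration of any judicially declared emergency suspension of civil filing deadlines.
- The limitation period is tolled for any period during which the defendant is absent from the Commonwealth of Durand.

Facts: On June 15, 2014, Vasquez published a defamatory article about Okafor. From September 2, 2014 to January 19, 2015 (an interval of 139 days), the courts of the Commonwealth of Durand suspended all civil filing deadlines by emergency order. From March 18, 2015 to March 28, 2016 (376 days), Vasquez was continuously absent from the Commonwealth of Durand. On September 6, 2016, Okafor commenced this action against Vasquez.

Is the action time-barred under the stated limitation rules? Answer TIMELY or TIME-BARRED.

TIMELY

The claim accrued on June 15, 2014, the date of the act.
Adding the 1 year base period to June 15, 2014 gives a deadline of June 15, 2015, before any tolling.
The emergency suspension of filing deadlines from September 2, 2014 to January 19, 2015 tolled the period for 139 days, extending the deadline to November 1, 2015.
Because the defendant's absence from the jurisdiction ran from March 18, 2015 to March 28, 2016, the deadline is extended by 376 days to November 11, 2016.
The September 6, 2016 filing precedes the November 11, 2016 deadline; the claim is timely.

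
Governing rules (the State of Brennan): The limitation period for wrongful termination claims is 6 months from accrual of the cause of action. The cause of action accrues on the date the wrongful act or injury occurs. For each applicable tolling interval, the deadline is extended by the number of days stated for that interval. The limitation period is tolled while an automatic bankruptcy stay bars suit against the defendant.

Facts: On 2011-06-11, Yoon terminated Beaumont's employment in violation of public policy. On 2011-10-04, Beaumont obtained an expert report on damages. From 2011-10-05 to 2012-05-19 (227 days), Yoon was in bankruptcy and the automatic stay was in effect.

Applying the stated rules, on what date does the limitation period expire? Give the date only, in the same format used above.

The limitation period began to run on 2011-06-11.
The untolled deadline — 6 months after 2011-06-11 — is 2011-12-11.
The automatic bankruptcy stay from 2011-10-05 to 2012-05-19 tolled the period for 227 days, extending the deadline to 2012-07-25.
None of the other events listed affects the running of the period under the stated rules.

2012-07-25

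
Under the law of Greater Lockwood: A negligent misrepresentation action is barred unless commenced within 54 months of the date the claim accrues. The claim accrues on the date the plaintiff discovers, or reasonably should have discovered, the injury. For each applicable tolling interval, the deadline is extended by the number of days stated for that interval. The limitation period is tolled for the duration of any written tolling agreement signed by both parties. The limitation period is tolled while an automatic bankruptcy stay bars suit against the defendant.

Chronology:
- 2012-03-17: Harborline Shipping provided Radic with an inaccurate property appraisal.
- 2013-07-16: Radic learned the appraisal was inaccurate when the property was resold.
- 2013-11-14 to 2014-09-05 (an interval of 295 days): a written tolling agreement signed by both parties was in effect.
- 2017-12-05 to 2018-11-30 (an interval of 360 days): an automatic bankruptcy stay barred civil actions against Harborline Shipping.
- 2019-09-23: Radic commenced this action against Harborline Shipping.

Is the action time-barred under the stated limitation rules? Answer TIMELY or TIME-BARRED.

Under the discovery rule, the claim accrued on 2013-07-16, when Radic discovered the injury — not on the 2012-03-17 date of the underlying act.
The untolled deadline — 54 months after 2013-07-16 — is 2018-01-16.
The period was tolled for 295 days by the written tolling agreement (2013-11-14 to 2014-09-05), pushing the deadline to 2018-11-07.
The automatic bankruptcy stay from 2017-12-05 to 2018-11-30 tolled the period for 360 days, extending the deadline to 2019-11-02.
The 2019-09-23 filing precedes the 2019-11-02 deadline; the claim is timely.

TIMELY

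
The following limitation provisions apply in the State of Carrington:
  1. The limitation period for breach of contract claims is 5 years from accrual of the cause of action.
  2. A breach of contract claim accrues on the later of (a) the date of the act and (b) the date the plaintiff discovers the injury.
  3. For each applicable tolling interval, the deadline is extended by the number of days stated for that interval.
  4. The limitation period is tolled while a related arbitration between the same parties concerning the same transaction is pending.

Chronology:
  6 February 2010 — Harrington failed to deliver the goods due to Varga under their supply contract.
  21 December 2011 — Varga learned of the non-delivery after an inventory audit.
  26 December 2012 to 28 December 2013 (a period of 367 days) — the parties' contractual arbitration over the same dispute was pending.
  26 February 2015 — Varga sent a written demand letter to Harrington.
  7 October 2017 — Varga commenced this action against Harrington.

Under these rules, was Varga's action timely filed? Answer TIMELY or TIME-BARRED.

TIMELY

Taking the later of the act (6 February 2010) and discovery (21 December 2011), the claim accrued on 21 December 2011.
5 years from 21 December 2011 is 21 December 2016.
Because the pending related arbitration ran from 26 December 2012 to 28 December 2013, the deadline is extended by 367 days to 23 December 2017.
Nothing else in the chronology tolls or restarts the period.
Varga filed on 7 October 2017, before the 23 December 2017 deadline, so the action is timely.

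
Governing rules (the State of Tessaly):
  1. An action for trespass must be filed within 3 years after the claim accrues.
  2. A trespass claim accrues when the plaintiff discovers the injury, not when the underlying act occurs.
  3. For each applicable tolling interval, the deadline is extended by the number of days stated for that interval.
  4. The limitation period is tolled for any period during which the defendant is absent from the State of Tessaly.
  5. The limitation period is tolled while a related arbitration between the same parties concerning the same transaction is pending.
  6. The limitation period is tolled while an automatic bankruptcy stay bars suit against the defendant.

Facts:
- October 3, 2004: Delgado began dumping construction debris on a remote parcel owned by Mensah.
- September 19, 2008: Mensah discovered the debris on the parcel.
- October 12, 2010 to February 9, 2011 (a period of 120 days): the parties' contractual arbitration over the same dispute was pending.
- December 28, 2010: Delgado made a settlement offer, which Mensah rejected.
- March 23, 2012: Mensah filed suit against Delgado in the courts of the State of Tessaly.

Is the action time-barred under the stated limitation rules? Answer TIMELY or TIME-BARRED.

TIME-BARRED

Under the discovery rule, the claim accrued on September 19, 2008, when Mensah discovered the injury — not on the October 3, 2004 date of the underlying act.
The untolled deadline — 3 years after September 19, 2008 — is September 19, 2011.
Because the pending related arbitration ran from October 12, 2010 to February 9, 2011, the deadline is extended by 120 days to January 17, 2012.
The other events in the timeline have no effect on the limitation period under the stated rules.
Filing on March 23, 2012 missed the January 17, 2012 deadline — the action is time-barred.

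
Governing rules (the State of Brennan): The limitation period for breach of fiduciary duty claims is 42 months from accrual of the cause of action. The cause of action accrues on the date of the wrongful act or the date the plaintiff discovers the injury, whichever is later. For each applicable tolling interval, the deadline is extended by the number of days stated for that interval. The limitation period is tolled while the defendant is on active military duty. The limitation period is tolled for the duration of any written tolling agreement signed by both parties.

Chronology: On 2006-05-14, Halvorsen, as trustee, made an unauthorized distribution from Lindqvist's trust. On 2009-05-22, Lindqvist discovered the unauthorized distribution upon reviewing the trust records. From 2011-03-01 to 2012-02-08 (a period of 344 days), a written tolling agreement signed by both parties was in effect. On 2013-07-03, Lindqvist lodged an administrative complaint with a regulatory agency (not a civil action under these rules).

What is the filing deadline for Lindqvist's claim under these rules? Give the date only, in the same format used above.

2013-11-01

Because discovery on 2009-05-22 post-dates the 2006-05-14 act, accrual under the later-of rule falls on 2009-05-22.
The untolled deadline — 42 months after 2009-05-22 — is 2012-11-22.
The written tolling agreement from 2011-03-01 to 2012-02-08 tolled the period for 344 days, extending the deadline to 2013-11-01.
Nothing else in the chronology tolls or restarts the period.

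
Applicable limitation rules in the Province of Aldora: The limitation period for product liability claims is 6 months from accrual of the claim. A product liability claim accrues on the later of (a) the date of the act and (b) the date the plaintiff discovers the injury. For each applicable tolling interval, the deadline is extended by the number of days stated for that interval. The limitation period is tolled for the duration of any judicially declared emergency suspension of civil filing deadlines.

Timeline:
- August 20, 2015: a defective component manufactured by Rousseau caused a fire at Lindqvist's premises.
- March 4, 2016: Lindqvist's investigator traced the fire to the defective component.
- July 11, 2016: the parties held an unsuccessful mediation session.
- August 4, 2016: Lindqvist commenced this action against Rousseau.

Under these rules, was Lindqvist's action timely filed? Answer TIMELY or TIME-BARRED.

TIMELY

Taking the later of the act (August 20, 2015) and discovery (March 4, 2016), the claim accrued on March 4, 2016.
Adding the 6 months base period to March 4, 2016 gives a deadline of September 4, 2016, before any tolling.
None of the other events listed affects the running of the period under the stated rules.
Filing on August 4, 2016 beat the September 4, 2016 deadline — the action is timely.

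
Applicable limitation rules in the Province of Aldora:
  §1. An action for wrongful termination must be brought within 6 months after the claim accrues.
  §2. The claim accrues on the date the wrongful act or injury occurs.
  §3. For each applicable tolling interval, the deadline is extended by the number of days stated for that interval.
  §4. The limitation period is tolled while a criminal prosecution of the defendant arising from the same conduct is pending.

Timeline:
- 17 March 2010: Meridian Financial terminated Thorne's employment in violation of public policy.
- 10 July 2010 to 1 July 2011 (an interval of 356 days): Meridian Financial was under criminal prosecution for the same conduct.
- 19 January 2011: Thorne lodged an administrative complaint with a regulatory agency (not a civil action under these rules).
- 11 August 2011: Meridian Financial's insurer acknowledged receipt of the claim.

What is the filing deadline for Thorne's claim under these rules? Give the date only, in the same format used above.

The claim accrued on 17 March 2010, the date of the act.
The untolled deadline — 6 months after 17 March 2010 — is 17 September 2010.
Because the pending criminal prosecution ran from 10 July 2010 to 1 July 2011, the deadline is extended by 356 days to 8 September 2011.
The other events in the timeline have no effect on the limitation period under the stated rules.

8 September 2011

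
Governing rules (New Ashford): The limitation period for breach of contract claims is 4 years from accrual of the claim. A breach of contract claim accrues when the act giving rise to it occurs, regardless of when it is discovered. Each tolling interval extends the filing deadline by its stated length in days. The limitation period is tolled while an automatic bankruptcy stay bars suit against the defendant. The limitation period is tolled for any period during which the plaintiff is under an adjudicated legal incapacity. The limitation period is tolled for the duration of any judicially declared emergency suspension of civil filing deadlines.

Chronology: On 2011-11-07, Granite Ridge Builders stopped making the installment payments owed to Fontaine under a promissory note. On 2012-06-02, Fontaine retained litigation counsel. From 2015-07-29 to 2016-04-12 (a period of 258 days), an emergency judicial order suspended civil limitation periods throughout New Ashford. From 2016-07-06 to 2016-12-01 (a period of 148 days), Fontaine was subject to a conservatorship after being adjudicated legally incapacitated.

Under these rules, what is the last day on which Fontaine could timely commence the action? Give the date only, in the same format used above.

2016-12-17

The claim accrued on 2011-11-07, the date of the act.
Adding the 4 years base period to 2011-11-07 gives a deadline of 2015-11-07, before any tolling.
The emergency suspension of filing deadlines from 2015-07-29 to 2016-04-12 tolled the period for 258 days, extending the deadline to 2016-07-22.
The period was tolled for 148 days by the plaintiff's legal incapacity (2016-07-06 to 2016-12-01), pushing the deadline to 2016-12-17.
Nothing else in the chronology tolls or restarts the period.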